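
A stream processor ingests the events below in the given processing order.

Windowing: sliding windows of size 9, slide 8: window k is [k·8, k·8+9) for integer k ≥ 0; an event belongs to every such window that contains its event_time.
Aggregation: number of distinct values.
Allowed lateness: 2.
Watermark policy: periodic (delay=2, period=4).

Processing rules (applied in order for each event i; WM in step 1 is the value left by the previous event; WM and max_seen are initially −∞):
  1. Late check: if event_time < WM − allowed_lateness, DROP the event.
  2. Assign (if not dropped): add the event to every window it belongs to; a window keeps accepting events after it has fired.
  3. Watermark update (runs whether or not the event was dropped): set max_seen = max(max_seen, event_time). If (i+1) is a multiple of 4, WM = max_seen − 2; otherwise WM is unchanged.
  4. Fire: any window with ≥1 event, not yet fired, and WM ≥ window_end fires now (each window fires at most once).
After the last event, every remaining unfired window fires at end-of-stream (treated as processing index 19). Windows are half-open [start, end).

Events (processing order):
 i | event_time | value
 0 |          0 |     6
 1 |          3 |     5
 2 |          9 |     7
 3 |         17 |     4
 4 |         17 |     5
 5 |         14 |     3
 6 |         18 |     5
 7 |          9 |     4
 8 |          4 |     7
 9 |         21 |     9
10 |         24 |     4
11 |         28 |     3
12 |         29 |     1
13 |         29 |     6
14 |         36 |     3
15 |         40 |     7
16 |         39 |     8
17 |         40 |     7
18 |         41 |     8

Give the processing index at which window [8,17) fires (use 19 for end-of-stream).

i=0 t=0 v=6: → [0,9); WM=−∞
i=1 t=3 v=5: → [0,9); WM=−∞
i=2 t=9 v=7: → [8,17); WM=−∞
i=3 t=17 v=4: → [16,25); WM=15; [0,9) fires=2
i=4 t=17 v=5: → [16,25); WM=15
i=5 t=14 v=3: → [8,17); WM=15
i=6 t=18 v=5: → [16,25); WM=15
i=7 t=9 v=4: DROP (t<15-2); WM=16
i=8 t=4 v=7: DROP (t<16-2); WM=16
i=9 t=21 v=9: → [16,25); WM=16
i=10 t=24 v=4: → [24,33),[16,25); WM=16
i=11 t=28 v=3: → [24,33); WM=26; [8,17) fires=2 [16,25) fires=3
i=12 t=29 v=1: → [24,33); WM=26
i=13 t=29 v=6: → [24,33); WM=26
i=14 t=36 v=3: → [32,41); WM=26
i=15 t=40 v=7: → [40,49),[32,41); WM=38; [24,33) fires=4
i=16 t=39 v=8: → [32,41); WM=38
i=17 t=40 v=7: → [40,49),[32,41); WM=38
i=18 t=41 v=8: → [40,49); WM=38

11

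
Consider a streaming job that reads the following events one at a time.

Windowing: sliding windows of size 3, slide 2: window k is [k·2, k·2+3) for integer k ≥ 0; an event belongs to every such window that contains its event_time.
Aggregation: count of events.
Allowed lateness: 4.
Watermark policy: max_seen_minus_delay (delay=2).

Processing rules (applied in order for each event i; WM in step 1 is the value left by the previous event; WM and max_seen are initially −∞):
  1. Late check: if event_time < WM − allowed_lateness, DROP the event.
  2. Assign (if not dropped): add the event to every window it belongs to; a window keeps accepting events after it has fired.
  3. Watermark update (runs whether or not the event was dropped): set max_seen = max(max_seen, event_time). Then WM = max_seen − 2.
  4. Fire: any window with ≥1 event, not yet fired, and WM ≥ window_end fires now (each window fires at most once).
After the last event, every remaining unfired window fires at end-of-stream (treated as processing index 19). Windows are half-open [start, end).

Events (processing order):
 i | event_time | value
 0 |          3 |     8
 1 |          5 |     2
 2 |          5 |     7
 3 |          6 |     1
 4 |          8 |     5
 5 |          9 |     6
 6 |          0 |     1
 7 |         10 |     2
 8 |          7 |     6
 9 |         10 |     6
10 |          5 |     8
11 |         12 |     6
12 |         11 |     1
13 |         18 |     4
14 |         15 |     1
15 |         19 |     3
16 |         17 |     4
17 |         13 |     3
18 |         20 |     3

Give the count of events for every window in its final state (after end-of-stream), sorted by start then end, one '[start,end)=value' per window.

[2,5)=1 [4,7)=4 [6,9)=3 [8,11)=4 [10,13)=4 [12,15)=2 [14,17)=1 [16,19)=2 [18,21)=3 [20,23)=1

i=0 t=3 v=8: → [2,5); WM=1
i=1 t=5 v=2: → [4,7); WM=3
i=2 t=5 v=7: → [4,7); WM=3
i=3 t=6 v=1: → [6,9),[4,7); WM=4
i=4 t=8 v=5: → [8,11),[6,9); WM=6; [2,5) fires=1
i=5 t=9 v=6: → [8,11); WM=7; [4,7) fires=3
i=6 t=0 v=1: DROP (t<7-4); WM=7
i=7 t=10 v=2: → [10,13),[8,11); WM=8
i=8 t=7 v=6: → [6,9); WM=8
i=9 t=10 v=6: → [10,13),[8,11); WM=8
i=10 t=5 v=8: → [4,7); WM=8
i=11 t=12 v=6: → [12,15),[10,13); WM=10; [6,9) fires=3
i=12 t=11 v=1: → [10,13); WM=10
i=13 t=18 v=4: → [18,21),[16,19); WM=16; [8,11) fires=4 [10,13) fires=4 [12,15) fires=1
i=14 t=15 v=1: → [14,17); WM=16
i=15 t=19 v=3: → [18,21); WM=17; [14,17) fires=1
i=16 t=17 v=4: → [16,19); WM=17
i=17 t=13 v=3: → [12,15); WM=17
i=18 t=20 v=3: → [20,23),[18,21); WM=18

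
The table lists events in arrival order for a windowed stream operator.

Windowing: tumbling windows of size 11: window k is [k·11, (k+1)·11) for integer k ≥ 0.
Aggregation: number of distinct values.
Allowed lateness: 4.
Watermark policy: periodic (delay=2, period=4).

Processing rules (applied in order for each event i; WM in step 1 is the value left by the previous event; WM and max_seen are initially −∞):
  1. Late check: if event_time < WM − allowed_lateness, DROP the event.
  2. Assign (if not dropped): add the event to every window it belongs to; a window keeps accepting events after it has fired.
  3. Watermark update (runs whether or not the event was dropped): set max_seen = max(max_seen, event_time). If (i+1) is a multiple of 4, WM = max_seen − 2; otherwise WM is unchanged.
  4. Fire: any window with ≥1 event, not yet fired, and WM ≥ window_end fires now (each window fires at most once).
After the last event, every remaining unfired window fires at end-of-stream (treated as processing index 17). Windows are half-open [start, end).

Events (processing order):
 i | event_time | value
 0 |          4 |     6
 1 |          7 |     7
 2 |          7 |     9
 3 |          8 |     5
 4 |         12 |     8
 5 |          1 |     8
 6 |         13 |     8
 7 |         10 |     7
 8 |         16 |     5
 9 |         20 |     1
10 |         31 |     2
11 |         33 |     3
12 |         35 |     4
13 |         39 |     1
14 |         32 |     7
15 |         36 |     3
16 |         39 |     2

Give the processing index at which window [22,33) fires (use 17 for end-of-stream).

i=0 t=4 v=6: → [0,11); WM=−∞
i=1 t=7 v=7: → [0,11); WM=−∞
i=2 t=7 v=9: → [0,11); WM=−∞
i=3 t=8 v=5: → [0,11); WM=6
i=4 t=12 v=8: → [11,22); WM=6
i=5 t=1 v=8: DROP (t<6-4); WM=6
i=6 t=13 v=8: → [11,22); WM=6
i=7 t=10 v=7: → [0,11); WM=11; [0,11) fires=4
i=8 t=16 v=5: → [11,22); WM=11
i=9 t=20 v=1: → [11,22); WM=11
i=10 t=31 v=2: → [22,33); WM=11
i=11 t=33 v=3: → [33,44); WM=31; [11,22) fires=3
i=12 t=35 v=4: → [33,44); WM=31
i=13 t=39 v=1: → [33,44); WM=31
i=14 t=32 v=7: → [22,33); WM=31
i=15 t=36 v=3: → [33,44); WM=37; [22,33) fires=2
i=16 t=39 v=2: → [33,44); WM=37

15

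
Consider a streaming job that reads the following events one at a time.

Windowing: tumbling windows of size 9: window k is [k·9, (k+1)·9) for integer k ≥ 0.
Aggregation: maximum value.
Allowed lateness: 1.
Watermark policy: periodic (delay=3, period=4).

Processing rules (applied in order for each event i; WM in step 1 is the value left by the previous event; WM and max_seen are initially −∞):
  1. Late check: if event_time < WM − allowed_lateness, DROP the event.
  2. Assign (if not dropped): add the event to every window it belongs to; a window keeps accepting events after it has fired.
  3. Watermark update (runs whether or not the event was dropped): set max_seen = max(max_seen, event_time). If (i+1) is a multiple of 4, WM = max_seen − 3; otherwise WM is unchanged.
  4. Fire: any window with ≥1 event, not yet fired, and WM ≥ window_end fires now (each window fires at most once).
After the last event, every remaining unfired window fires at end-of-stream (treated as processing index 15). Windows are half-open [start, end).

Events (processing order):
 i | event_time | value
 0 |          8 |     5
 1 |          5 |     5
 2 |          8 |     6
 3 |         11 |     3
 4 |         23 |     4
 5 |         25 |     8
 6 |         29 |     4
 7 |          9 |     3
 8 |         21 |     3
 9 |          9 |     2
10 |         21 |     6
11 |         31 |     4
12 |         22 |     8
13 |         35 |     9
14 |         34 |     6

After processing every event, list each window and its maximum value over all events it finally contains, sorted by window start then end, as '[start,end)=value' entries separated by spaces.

i=0 t=8 v=5: → [0,9); WM=−∞
i=1 t=5 v=5: → [0,9); WM=−∞
i=2 t=8 v=6: → [0,9); WM=−∞
i=3 t=11 v=3: → [9,18); WM=8
i=4 t=23 v=4: → [18,27); WM=8
i=5 t=25 v=8: → [18,27); WM=8
i=6 t=29 v=4: → [27,36); WM=8
i=7 t=9 v=3: → [9,18); WM=26; [0,9) fires=6 [9,18) fires=3
i=8 t=21 v=3: DROP (t<26-1); WM=26
i=9 t=9 v=2: DROP (t<26-1); WM=26
i=10 t=21 v=6: DROP (t<26-1); WM=26
i=11 t=31 v=4: → [27,36); WM=28; [18,27) fires=8
i=12 t=22 v=8: DROP (t<28-1); WM=28
i=13 t=35 v=9: → [27,36); WM=28
i=14 t=34 v=6: → [27,36); WM=28

[0,9)=6 [9,18)=3 [18,27)=8 [27,36)=9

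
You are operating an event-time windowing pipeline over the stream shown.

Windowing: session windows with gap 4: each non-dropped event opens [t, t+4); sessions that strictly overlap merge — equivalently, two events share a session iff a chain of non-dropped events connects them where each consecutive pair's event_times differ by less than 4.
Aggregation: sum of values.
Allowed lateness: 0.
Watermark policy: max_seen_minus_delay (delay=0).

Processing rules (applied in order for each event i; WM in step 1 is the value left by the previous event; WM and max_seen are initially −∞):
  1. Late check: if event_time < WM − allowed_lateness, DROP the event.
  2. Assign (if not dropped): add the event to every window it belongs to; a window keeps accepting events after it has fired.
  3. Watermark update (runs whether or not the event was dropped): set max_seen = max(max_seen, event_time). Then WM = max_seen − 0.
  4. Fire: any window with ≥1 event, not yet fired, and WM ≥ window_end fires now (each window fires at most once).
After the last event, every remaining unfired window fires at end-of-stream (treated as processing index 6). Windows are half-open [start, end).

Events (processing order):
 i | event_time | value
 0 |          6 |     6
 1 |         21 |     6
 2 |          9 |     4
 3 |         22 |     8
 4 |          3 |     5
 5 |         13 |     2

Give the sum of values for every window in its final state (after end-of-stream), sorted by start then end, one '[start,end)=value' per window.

i=0 t=6 v=6: → [6,10); WM=6
i=1 t=21 v=6: → [21,25); WM=21
i=2 t=9 v=4: DROP (t<21-0); WM=21
i=3 t=22 v=8: → [21,26); WM=22
i=4 t=3 v=5: DROP (t<22-0); WM=22
i=5 t=13 v=2: DROP (t<22-0); WM=22

[6,10)=6 [21,26)=14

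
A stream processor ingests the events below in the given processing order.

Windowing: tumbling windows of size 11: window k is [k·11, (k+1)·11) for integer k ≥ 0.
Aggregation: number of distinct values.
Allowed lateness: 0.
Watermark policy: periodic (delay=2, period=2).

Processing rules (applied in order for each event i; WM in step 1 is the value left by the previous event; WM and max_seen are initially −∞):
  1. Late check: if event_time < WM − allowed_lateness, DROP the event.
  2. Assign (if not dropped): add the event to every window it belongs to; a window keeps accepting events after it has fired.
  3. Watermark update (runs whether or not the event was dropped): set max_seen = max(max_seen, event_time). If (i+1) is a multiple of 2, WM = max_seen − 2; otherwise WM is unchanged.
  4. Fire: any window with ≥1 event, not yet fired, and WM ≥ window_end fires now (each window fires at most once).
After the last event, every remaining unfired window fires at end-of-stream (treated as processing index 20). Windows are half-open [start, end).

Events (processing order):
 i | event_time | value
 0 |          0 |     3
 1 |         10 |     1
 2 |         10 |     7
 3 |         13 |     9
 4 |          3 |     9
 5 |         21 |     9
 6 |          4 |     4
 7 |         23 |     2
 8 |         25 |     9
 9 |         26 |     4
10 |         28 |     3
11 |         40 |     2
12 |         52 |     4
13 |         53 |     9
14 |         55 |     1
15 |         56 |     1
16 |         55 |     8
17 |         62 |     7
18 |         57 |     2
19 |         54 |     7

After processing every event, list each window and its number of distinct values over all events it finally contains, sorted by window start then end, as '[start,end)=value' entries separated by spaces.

[0,11)=3 [11,22)=1 [22,33)=4 [33,44)=1 [44,55)=2 [55,66)=3

i=0 t=0 v=3: → [0,11); WM=−∞
i=1 t=10 v=1: → [0,11); WM=8
i=2 t=10 v=7: → [0,11); WM=8
i=3 t=13 v=9: → [11,22); WM=11; [0,11) fires=3
i=4 t=3 v=9: DROP (t<11-0); WM=11
i=5 t=21 v=9: → [11,22); WM=19
i=6 t=4 v=4: DROP (t<19-0); WM=19
i=7 t=23 v=2: → [22,33); WM=21
i=8 t=25 v=9: → [22,33); WM=21
i=9 t=26 v=4: → [22,33); WM=24; [11,22) fires=1
i=10 t=28 v=3: → [22,33); WM=24
i=11 t=40 v=2: → [33,44); WM=38; [22,33) fires=4
i=12 t=52 v=4: → [44,55); WM=38
i=13 t=53 v=9: → [44,55); WM=51; [33,44) fires=1
i=14 t=55 v=1: → [55,66); WM=51
i=15 t=56 v=1: → [55,66); WM=54
i=16 t=55 v=8: → [55,66); WM=54
i=17 t=62 v=7: → [55,66); WM=60; [44,55) fires=2
i=18 t=57 v=2: DROP (t<60-0); WM=60
i=19 t=54 v=7: DROP (t<60-0); WM=60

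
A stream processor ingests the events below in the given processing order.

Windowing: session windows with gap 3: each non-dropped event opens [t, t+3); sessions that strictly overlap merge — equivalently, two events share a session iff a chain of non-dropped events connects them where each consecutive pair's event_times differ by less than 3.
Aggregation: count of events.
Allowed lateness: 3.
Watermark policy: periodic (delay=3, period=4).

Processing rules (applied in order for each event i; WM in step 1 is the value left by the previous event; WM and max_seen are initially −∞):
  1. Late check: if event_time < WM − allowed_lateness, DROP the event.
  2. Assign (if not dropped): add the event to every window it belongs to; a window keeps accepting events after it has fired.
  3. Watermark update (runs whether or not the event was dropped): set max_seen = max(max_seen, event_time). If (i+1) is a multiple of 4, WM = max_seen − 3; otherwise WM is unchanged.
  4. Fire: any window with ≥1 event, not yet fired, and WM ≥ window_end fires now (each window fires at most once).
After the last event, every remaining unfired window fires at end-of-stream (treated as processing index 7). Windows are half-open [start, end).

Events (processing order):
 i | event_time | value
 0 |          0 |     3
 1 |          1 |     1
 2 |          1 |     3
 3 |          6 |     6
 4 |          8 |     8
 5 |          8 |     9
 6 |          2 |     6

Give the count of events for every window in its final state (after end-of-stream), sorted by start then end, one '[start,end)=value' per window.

i=0 t=0 v=3: → [0,3); WM=−∞
i=1 t=1 v=1: → [0,4); WM=−∞
i=2 t=1 v=3: → [0,4); WM=−∞
i=3 t=6 v=6: → [6,9); WM=3
i=4 t=8 v=8: → [6,11); WM=3
i=5 t=8 v=9: → [6,11); WM=3
i=6 t=2 v=6: → [0,5); WM=3

[0,5)=4 [6,11)=3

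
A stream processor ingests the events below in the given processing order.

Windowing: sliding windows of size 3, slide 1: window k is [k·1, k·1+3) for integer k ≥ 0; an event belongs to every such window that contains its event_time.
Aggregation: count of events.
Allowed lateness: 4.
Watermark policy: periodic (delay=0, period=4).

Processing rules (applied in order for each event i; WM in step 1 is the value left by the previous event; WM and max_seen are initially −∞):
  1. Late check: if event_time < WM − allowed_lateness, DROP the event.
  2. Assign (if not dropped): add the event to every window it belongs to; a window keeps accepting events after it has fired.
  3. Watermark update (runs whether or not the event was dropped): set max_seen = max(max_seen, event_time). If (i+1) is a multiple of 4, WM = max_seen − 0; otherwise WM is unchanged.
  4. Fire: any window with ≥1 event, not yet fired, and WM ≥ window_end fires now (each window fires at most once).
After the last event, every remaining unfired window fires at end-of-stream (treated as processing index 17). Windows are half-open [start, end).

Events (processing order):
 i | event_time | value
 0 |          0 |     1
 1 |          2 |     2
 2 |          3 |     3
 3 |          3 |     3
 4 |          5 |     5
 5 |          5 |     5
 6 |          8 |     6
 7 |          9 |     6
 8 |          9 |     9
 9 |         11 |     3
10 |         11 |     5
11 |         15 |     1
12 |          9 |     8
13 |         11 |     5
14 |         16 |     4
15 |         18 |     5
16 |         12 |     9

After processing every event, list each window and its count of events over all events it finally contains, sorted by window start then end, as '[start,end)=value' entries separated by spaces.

[0,3)=2 [1,4)=3 [2,5)=3 [3,6)=4 [4,7)=2 [5,8)=2 [6,9)=1 [7,10)=3 [8,11)=3 [9,12)=5 [10,13)=3 [11,14)=3 [13,16)=1 [14,17)=2 [15,18)=2 [16,19)=2 [17,20)=1 [18,21)=1

i=0 t=0 v=1: → [0,3); WM=−∞
i=1 t=2 v=2: → [2,5),[1,4),[0,3); WM=−∞
i=2 t=3 v=3: → [3,6),[2,5),[1,4); WM=−∞
i=3 t=3 v=3: → [3,6),[2,5),[1,4); WM=3; [0,3) fires=2
i=4 t=5 v=5: → [5,8),[4,7),[3,6); WM=3
i=5 t=5 v=5: → [5,8),[4,7),[3,6); WM=3
i=6 t=8 v=6: → [8,11),[7,10),[6,9); WM=3
i=7 t=9 v=6: → [9,12),[8,11),[7,10); WM=9; [1,4) fires=3 [2,5) fires=3 [3,6) fires=4 [4,7) fires=2 [5,8) fires=2 [6,9) fires=1
i=8 t=9 v=9: → [9,12),[8,11),[7,10); WM=9
i=9 t=11 v=3: → [11,14),[10,13),[9,12); WM=9
i=10 t=11 v=5: → [11,14),[10,13),[9,12); WM=9
i=11 t=15 v=1: → [15,18),[14,17),[13,16); WM=15; [7,10) fires=3 [8,11) fires=3 [9,12) fires=4 [10,13) fires=2 [11,14) fires=2
i=12 t=9 v=8: DROP (t<15-4); WM=15
i=13 t=11 v=5: → [11,14),[10,13),[9,12); WM=15
i=14 t=16 v=4: → [16,19),[15,18),[14,17); WM=15
i=15 t=18 v=5: → [18,21),[17,20),[16,19); WM=18; [13,16) fires=1 [14,17) fires=2 [15,18) fires=2
i=16 t=12 v=9: DROP (t<18-4); WM=18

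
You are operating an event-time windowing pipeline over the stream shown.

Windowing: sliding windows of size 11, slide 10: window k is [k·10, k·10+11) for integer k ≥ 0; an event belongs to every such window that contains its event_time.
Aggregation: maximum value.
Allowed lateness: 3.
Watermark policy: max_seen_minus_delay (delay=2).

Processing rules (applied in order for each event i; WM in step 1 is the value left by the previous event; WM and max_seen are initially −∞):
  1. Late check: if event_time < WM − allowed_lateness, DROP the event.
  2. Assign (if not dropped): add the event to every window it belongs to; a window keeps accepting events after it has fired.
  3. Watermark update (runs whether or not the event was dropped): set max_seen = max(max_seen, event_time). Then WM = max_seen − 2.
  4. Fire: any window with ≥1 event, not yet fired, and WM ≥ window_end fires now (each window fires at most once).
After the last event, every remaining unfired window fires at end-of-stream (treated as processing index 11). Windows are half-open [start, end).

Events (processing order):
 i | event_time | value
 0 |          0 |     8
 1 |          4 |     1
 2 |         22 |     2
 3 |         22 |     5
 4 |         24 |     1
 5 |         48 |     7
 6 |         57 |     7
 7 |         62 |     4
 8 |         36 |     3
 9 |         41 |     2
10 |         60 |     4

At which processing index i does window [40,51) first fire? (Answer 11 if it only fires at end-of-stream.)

i=0 t=0 v=8: → [0,11); WM=-2
i=1 t=4 v=1: → [0,11); WM=2
i=2 t=22 v=2: → [20,31); WM=20; [0,11) fires=8
i=3 t=22 v=5: → [20,31); WM=20
i=4 t=24 v=1: → [20,31); WM=22
i=5 t=48 v=7: → [40,51); WM=46; [20,31) fires=5
i=6 t=57 v=7: → [50,61); WM=55; [40,51) fires=7
i=7 t=62 v=4: → [60,71); WM=60
i=8 t=36 v=3: DROP (t<60-3); WM=60
i=9 t=41 v=2: DROP (t<60-3); WM=60
i=10 t=60 v=4: → [60,71),[50,61); WM=60

6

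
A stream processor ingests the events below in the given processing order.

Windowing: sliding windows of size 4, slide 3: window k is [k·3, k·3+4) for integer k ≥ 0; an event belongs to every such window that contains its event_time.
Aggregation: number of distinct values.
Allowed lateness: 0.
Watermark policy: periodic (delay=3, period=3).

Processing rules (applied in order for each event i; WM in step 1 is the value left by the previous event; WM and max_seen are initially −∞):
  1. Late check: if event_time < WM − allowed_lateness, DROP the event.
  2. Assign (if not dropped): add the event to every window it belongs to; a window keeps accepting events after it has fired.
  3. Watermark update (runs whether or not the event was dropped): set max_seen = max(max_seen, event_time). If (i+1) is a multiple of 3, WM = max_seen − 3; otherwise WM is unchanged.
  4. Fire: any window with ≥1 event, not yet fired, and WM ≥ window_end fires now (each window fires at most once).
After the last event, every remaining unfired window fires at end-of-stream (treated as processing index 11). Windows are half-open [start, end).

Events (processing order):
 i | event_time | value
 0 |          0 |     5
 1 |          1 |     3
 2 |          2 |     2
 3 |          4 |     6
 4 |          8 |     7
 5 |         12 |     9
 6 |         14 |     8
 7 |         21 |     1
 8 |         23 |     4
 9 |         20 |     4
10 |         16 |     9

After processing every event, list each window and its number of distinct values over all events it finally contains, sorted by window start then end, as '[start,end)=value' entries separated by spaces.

[0,4)=3 [3,7)=1 [6,10)=1 [9,13)=1 [12,16)=2 [18,22)=2 [21,25)=2

i=0 t=0 v=5: → [0,4); WM=−∞
i=1 t=1 v=3: → [0,4); WM=−∞
i=2 t=2 v=2: → [0,4); WM=-1
i=3 t=4 v=6: → [3,7); WM=-1
i=4 t=8 v=7: → [6,10); WM=-1
i=5 t=12 v=9: → [12,16),[9,13); WM=9; [0,4) fires=3 [3,7) fires=1
i=6 t=14 v=8: → [12,16); WM=9
i=7 t=21 v=1: → [21,25),[18,22); WM=9
i=8 t=23 v=4: → [21,25); WM=20; [6,10) fires=1 [9,13) fires=1 [12,16) fires=2
i=9 t=20 v=4: → [18,22); WM=20
i=10 t=16 v=9: DROP (t<20-0); WM=20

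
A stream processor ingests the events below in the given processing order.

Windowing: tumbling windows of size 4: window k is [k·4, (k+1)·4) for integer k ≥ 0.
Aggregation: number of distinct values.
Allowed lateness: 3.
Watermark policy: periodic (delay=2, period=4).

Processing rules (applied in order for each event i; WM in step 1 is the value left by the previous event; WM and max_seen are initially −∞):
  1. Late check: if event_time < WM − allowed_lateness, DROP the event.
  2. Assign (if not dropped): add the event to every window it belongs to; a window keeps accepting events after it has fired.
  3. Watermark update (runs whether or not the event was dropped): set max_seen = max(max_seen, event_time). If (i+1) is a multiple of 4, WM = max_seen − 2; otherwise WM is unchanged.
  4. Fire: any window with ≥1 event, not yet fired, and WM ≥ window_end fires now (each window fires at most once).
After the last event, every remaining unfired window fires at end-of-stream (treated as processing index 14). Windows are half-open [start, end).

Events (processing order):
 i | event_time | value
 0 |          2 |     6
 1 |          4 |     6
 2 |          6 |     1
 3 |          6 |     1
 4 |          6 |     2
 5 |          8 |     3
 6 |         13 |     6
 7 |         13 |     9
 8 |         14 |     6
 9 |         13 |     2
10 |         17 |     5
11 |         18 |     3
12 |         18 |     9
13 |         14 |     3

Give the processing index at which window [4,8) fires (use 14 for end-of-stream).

i=0 t=2 v=6: → [0,4); WM=−∞
i=1 t=4 v=6: → [4,8); WM=−∞
i=2 t=6 v=1: → [4,8); WM=−∞
i=3 t=6 v=1: → [4,8); WM=4; [0,4) fires=1
i=4 t=6 v=2: → [4,8); WM=4
i=5 t=8 v=3: → [8,12); WM=4
i=6 t=13 v=6: → [12,16); WM=4
i=7 t=13 v=9: → [12,16); WM=11; [4,8) fires=3
i=8 t=14 v=6: → [12,16); WM=11
i=9 t=13 v=2: → [12,16); WM=11
i=10 t=17 v=5: → [16,20); WM=11
i=11 t=18 v=3: → [16,20); WM=16; [8,12) fires=1 [12,16) fires=3
i=12 t=18 v=9: → [16,20); WM=16
i=13 t=14 v=3: → [12,16); WM=16

7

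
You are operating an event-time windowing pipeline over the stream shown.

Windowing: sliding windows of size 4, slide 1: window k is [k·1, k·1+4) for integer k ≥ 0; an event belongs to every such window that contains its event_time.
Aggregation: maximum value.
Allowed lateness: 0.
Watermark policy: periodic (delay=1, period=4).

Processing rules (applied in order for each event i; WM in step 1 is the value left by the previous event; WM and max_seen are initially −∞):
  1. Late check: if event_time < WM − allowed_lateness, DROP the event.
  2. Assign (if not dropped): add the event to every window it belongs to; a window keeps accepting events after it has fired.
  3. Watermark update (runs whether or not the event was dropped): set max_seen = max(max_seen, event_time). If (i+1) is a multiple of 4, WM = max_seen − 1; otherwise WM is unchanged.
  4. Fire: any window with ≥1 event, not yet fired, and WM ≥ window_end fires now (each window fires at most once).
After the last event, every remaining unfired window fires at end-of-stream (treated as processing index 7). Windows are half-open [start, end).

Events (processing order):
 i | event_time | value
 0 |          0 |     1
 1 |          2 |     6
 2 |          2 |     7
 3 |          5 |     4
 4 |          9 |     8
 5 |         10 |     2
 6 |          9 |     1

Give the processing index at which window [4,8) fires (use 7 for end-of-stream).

i=0 t=0 v=1: → [0,4); WM=−∞
i=1 t=2 v=6: → [2,6),[1,5),[0,4); WM=−∞
i=2 t=2 v=7: → [2,6),[1,5),[0,4); WM=−∞
i=3 t=5 v=4: → [5,9),[4,8),[3,7),[2,6); WM=4; [0,4) fires=7
i=4 t=9 v=8: → [9,13),[8,12),[7,11),[6,10); WM=4
i=5 t=10 v=2: → [10,14),[9,13),[8,12),[7,11); WM=4
i=6 t=9 v=1: → [9,13),[8,12),[7,11),[6,10); WM=4

7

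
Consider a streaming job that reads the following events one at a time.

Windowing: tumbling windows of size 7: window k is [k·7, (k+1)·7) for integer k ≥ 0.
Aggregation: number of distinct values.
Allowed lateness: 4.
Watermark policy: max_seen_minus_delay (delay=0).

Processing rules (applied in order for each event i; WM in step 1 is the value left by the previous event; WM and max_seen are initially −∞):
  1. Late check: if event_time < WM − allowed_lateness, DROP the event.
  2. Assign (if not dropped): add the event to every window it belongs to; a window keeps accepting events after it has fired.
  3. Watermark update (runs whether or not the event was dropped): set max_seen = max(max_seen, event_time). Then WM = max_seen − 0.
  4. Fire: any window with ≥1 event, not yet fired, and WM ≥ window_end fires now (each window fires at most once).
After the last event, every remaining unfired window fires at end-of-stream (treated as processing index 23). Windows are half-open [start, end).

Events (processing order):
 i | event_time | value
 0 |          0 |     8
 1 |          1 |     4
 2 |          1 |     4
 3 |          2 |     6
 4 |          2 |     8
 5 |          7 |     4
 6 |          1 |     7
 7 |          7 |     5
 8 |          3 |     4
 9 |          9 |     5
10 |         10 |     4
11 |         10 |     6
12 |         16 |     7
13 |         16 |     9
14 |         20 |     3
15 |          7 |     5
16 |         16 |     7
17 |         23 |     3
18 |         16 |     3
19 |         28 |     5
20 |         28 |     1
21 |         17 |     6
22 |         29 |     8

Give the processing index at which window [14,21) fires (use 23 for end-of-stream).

17

i=0 t=0 v=8: → [0,7); WM=0
i=1 t=1 v=4: → [0,7); WM=1
i=2 t=1 v=4: → [0,7); WM=1
i=3 t=2 v=6: → [0,7); WM=2
i=4 t=2 v=8: → [0,7); WM=2
i=5 t=7 v=4: → [7,14); WM=7; [0,7) fires=3
i=6 t=1 v=7: DROP (t<7-4); WM=7
i=7 t=7 v=5: → [7,14); WM=7
i=8 t=3 v=4: → [0,7); WM=7
i=9 t=9 v=5: → [7,14); WM=9
i=10 t=10 v=4: → [7,14); WM=10
i=11 t=10 v=6: → [7,14); WM=10
i=12 t=16 v=7: → [14,21); WM=16; [7,14) fires=3
i=13 t=16 v=9: → [14,21); WM=16
i=14 t=20 v=3: → [14,21); WM=20
i=15 t=7 v=5: DROP (t<20-4); WM=20
i=16 t=16 v=7: → [14,21); WM=20
i=17 t=23 v=3: → [21,28); WM=23; [14,21) fires=3
i=18 t=16 v=3: DROP (t<23-4); WM=23
i=19 t=28 v=5: → [28,35); WM=28; [21,28) fires=1
i=20 t=28 v=1: → [28,35); WM=28
i=21 t=17 v=6: DROP (t<28-4); WM=28
i=22 t=29 v=8: → [28,35); WM=29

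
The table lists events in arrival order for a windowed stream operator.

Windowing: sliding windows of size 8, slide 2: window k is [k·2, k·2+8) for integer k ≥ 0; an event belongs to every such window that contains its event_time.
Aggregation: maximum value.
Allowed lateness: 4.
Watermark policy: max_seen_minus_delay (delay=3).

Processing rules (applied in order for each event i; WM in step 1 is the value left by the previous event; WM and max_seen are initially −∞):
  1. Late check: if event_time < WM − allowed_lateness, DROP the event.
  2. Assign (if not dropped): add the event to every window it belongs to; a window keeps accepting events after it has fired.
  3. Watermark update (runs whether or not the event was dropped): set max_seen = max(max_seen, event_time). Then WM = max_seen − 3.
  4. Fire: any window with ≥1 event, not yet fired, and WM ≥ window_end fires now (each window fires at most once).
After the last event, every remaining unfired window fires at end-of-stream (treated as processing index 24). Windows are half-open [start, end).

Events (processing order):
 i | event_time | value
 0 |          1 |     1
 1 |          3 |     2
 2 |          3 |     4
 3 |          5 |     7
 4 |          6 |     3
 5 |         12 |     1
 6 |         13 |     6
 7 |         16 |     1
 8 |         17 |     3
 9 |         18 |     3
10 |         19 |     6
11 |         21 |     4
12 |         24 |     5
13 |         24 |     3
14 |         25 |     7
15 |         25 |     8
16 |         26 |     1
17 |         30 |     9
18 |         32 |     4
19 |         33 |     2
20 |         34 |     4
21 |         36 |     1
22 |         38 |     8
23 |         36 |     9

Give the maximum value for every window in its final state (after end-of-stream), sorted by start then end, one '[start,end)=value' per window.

[0,8)=7 [2,10)=7 [4,12)=7 [6,14)=6 [8,16)=6 [10,18)=6 [12,20)=6 [14,22)=6 [16,24)=6 [18,26)=8 [20,28)=8 [22,30)=8 [24,32)=9 [26,34)=9 [28,36)=9 [30,38)=9 [32,40)=9 [34,42)=9 [36,44)=9 [38,46)=8

i=0 t=1 v=1: → [0,8); WM=-2
i=1 t=3 v=2: → [2,10),[0,8); WM=0
i=2 t=3 v=4: → [2,10),[0,8); WM=0
i=3 t=5 v=7: → [4,12),[2,10),[0,8); WM=2
i=4 t=6 v=3: → [6,14),[4,12),[2,10),[0,8); WM=3
i=5 t=12 v=1: → [12,20),[10,18),[8,16),[6,14); WM=9; [0,8) fires=7
i=6 t=13 v=6: → [12,20),[10,18),[8,16),[6,14); WM=10; [2,10) fires=7
i=7 t=16 v=1: → [16,24),[14,22),[12,20),[10,18); WM=13; [4,12) fires=7
i=8 t=17 v=3: → [16,24),[14,22),[12,20),[10,18); WM=14; [6,14) fires=6
i=9 t=18 v=3: → [18,26),[16,24),[14,22),[12,20); WM=15
i=10 t=19 v=6: → [18,26),[16,24),[14,22),[12,20); WM=16; [8,16) fires=6
i=11 t=21 v=4: → [20,28),[18,26),[16,24),[14,22); WM=18; [10,18) fires=6
i=12 t=24 v=5: → [24,32),[22,30),[20,28),[18,26); WM=21; [12,20) fires=6
i=13 t=24 v=3: → [24,32),[22,30),[20,28),[18,26); WM=21
i=14 t=25 v=7: → [24,32),[22,30),[20,28),[18,26); WM=22; [14,22) fires=6
i=15 t=25 v=8: → [24,32),[22,30),[20,28),[18,26); WM=22
i=16 t=26 v=1: → [26,34),[24,32),[22,30),[20,28); WM=23
i=17 t=30 v=9: → [30,38),[28,36),[26,34),[24,32); WM=27; [16,24) fires=6 [18,26) fires=8
i=18 t=32 v=4: → [32,40),[30,38),[28,36),[26,34); WM=29; [20,28) fires=8
i=19 t=33 v=2: → [32,40),[30,38),[28,36),[26,34); WM=30; [22,30) fires=8
i=20 t=34 v=4: → [34,42),[32,40),[30,38),[28,36); WM=31
i=21 t=36 v=1: → [36,44),[34,42),[32,40),[30,38); WM=33; [24,32) fires=9
i=22 t=38 v=8: → [38,46),[36,44),[34,42),[32,40); WM=35; [26,34) fires=9
i=23 t=36 v=9: → [36,44),[34,42),[32,40),[30,38); WM=35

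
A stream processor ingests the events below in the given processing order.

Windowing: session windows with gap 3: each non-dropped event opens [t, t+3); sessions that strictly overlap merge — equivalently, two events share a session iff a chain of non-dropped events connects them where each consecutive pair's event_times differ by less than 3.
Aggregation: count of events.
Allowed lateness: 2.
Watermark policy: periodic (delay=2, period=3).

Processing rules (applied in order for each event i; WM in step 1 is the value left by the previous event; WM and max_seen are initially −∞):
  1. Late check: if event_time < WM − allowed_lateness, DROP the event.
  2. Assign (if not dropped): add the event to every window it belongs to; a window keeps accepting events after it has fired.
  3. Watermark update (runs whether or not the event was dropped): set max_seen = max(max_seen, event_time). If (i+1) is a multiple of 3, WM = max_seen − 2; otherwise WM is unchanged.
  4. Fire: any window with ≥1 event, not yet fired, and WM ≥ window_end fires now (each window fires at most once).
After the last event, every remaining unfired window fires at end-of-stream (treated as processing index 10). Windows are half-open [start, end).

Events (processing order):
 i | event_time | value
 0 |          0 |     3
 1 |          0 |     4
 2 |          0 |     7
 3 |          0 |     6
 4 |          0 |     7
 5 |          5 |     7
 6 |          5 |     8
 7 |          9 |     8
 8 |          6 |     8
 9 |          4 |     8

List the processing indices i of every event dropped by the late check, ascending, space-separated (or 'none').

9

i=0 t=0 v=3: → [0,3); WM=−∞
i=1 t=0 v=4: → [0,3); WM=−∞
i=2 t=0 v=7: → [0,3); WM=-2
i=3 t=0 v=6: → [0,3); WM=-2
i=4 t=0 v=7: → [0,3); WM=-2
i=5 t=5 v=7: → [5,8); WM=3
i=6 t=5 v=8: → [5,8); WM=3
i=7 t=9 v=8: → [9,12); WM=3
i=8 t=6 v=8: → [5,9); WM=7
i=9 t=4 v=8: DROP (t<7-2); WM=7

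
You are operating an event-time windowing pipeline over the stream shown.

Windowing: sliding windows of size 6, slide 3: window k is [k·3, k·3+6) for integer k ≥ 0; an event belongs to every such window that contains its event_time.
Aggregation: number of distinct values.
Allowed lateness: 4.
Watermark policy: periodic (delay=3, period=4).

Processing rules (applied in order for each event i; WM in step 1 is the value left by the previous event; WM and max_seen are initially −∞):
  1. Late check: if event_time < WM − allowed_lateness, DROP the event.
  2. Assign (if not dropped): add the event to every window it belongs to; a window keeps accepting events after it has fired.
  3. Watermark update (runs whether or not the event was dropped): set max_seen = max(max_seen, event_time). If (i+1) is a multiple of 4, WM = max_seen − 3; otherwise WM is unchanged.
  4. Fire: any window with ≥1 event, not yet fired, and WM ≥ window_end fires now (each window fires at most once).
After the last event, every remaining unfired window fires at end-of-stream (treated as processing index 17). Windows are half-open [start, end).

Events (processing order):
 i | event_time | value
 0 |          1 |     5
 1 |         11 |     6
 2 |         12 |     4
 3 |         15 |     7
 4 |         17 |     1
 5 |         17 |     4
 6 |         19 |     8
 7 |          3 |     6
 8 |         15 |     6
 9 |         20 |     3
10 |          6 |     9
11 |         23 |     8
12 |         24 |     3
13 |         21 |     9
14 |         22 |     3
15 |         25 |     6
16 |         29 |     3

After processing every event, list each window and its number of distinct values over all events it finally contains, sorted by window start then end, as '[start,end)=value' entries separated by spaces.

i=0 t=1 v=5: → [0,6); WM=−∞
i=1 t=11 v=6: → [9,15),[6,12); WM=−∞
i=2 t=12 v=4: → [12,18),[9,15); WM=−∞
i=3 t=15 v=7: → [15,21),[12,18); WM=12; [0,6) fires=1 [6,12) fires=1
i=4 t=17 v=1: → [15,21),[12,18); WM=12
i=5 t=17 v=4: → [15,21),[12,18); WM=12
i=6 t=19 v=8: → [18,24),[15,21); WM=12
i=7 t=3 v=6: DROP (t<12-4); WM=16; [9,15) fires=2
i=8 t=15 v=6: → [15,21),[12,18); WM=16
i=9 t=20 v=3: → [18,24),[15,21); WM=16
i=10 t=6 v=9: DROP (t<16-4); WM=16
i=11 t=23 v=8: → [21,27),[18,24); WM=20; [12,18) fires=4
i=12 t=24 v=3: → [24,30),[21,27); WM=20
i=13 t=21 v=9: → [21,27),[18,24); WM=20
i=14 t=22 v=3: → [21,27),[18,24); WM=20
i=15 t=25 v=6: → [24,30),[21,27); WM=22; [15,21) fires=6
i=16 t=29 v=3: → [27,33),[24,30); WM=22

[0,6)=1 [6,12)=1 [9,15)=2 [12,18)=4 [15,21)=6 [18,24)=3 [21,27)=4 [24,30)=2 [27,33)=1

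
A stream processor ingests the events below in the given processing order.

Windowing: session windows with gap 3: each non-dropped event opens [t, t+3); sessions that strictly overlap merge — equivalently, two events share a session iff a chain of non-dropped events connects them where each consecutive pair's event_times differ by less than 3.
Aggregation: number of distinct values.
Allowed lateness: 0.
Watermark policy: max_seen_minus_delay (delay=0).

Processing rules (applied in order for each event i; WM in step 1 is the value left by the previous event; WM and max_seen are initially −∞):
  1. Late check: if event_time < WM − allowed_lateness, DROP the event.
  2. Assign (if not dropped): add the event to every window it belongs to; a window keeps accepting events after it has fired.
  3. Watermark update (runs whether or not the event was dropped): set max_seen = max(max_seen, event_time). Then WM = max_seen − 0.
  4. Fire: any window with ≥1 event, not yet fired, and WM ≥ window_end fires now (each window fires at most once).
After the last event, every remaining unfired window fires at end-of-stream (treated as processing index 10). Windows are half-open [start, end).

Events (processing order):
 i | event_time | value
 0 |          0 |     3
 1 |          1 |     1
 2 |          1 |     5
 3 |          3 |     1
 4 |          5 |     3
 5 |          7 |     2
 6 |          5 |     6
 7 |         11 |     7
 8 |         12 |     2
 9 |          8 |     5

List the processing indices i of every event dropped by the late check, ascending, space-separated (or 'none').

6 9

i=0 t=0 v=3: → [0,3); WM=0
i=1 t=1 v=1: → [0,4); WM=1
i=2 t=1 v=5: → [0,4); WM=1
i=3 t=3 v=1: → [0,6); WM=3
i=4 t=5 v=3: → [0,8); WM=5
i=5 t=7 v=2: → [0,10); WM=7
i=6 t=5 v=6: DROP (t<7-0); WM=7
i=7 t=11 v=7: → [11,14); WM=11
i=8 t=12 v=2: → [11,15); WM=12
i=9 t=8 v=5: DROP (t<12-0); WM=12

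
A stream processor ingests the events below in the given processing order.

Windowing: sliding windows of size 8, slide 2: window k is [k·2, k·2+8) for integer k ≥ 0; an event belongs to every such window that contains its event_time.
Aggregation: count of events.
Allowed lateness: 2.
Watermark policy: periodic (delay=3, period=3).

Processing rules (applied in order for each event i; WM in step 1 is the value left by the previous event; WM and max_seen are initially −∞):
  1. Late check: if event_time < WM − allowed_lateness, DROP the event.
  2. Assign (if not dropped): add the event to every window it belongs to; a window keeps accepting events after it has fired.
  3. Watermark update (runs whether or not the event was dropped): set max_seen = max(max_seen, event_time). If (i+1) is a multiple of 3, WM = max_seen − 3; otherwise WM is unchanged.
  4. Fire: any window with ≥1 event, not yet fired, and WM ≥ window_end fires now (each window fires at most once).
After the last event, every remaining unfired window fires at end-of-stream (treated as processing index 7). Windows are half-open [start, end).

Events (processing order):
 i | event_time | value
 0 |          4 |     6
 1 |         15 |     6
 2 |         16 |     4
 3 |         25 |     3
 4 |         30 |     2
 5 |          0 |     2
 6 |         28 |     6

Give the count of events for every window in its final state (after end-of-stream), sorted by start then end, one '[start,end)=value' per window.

i=0 t=4 v=6: → [4,12),[2,10),[0,8); WM=−∞
i=1 t=15 v=6: → [14,22),[12,20),[10,18),[8,16); WM=−∞
i=2 t=16 v=4: → [16,24),[14,22),[12,20),[10,18); WM=13; [0,8) fires=1 [2,10) fires=1 [4,12) fires=1
i=3 t=25 v=3: → [24,32),[22,30),[20,28),[18,26); WM=13
i=4 t=30 v=2: → [30,38),[28,36),[26,34),[24,32); WM=13
i=5 t=0 v=2: DROP (t<13-2); WM=27; [8,16) fires=1 [10,18) fires=2 [12,20) fires=2 [14,22) fires=2 [16,24) fires=1 [18,26) fires=1
i=6 t=28 v=6: → [28,36),[26,34),[24,32),[22,30); WM=27

[0,8)=1 [2,10)=1 [4,12)=1 [8,16)=1 [10,18)=2 [12,20)=2 [14,22)=2 [16,24)=1 [18,26)=1 [20,28)=1 [22,30)=2 [24,32)=3 [26,34)=2 [28,36)=2 [30,38)=1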